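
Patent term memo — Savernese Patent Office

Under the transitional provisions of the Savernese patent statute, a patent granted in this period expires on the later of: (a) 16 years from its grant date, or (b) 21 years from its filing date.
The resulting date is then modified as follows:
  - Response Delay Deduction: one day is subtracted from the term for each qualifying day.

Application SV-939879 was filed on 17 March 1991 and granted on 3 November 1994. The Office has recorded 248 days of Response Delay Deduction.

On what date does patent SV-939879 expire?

(a) grant + 16 years → 3 November 2010.
(b) filing + 21 years → 17 March 2012.
Later of the two: 17 March 2012.
Response Delay Deduction: −248 days → 13 July 2011.

2011-07-13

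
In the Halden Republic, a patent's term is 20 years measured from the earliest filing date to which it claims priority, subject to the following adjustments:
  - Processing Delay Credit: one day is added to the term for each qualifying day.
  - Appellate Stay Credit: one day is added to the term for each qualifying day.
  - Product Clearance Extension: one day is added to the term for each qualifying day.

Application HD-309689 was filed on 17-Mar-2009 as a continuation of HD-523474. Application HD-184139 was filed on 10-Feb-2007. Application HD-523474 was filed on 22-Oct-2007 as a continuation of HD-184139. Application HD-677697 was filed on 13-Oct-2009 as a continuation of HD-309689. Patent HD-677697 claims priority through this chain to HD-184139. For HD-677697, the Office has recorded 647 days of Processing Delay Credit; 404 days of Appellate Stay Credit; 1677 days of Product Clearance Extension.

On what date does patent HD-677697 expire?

Earliest priority filing: 10 February 2007.
Base term: 10 February 2007 + 20 years → 10 February 2027.
Processing Delay Credit: +647 days → 18 November 2028.
Appellate Stay Credit: +404 days → 27 December 2029.
Product Clearance Extension: +1677 days → 31 July 2034.

2034-07-31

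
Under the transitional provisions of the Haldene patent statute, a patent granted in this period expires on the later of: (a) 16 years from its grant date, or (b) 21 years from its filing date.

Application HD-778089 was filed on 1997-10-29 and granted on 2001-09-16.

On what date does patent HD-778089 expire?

(a) grant + 16 years → 16 September 2017.
(b) filing + 21 years → 29 October 2018.
Later of the two: 29 October 2018.

2018-10-29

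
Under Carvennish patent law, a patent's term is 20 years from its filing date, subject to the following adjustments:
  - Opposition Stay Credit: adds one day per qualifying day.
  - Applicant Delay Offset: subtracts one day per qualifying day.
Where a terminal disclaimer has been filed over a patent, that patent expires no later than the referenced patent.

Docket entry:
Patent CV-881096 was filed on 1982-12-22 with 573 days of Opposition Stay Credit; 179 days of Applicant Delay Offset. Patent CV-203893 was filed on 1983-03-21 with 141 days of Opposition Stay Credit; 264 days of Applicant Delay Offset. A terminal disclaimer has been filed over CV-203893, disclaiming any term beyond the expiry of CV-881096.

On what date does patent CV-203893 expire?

Natural term of CV-203893:
  Base: filing + 20 years → 21 March 2003.
  Opposition Stay Credit: +141 days → 9 August 2003.
  Applicant Delay Offset: −264 days → 18 November 2002.
Expiry of referenced patent CV-881096:
  Base: filing + 20 years → 22 December 2002.
  Opposition Stay Credit: +573 days → 17 July 2004.
  Applicant Delay Offset: −179 days → 20 January 2004.
Terminal disclaimer: CV-203893 expires on the earlier of 18 November 2002 and 20 January 2004.

2002-11-18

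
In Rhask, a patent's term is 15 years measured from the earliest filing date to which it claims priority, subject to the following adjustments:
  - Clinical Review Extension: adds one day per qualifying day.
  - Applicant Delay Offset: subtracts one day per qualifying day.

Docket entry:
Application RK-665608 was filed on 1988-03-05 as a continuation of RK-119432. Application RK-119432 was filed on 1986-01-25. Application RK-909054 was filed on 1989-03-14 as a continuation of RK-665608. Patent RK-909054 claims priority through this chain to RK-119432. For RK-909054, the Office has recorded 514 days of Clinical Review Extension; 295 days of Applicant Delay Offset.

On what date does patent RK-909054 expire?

September 1, 2001

Earliest priority filing: 25 January 1986.
Base term: 25 January 1986 + 15 years → 25 January 2001.
Clinical Review Extension: +514 days → 23 June 2002.
Applicant Delay Offset: −295 days → 1 September 2001.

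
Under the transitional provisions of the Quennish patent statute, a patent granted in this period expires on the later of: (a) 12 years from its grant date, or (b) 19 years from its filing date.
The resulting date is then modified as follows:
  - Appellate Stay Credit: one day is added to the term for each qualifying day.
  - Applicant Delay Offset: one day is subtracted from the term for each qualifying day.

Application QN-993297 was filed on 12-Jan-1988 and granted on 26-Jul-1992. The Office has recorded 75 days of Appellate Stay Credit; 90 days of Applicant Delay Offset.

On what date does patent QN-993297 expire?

2006-12-28

(a) grant + 12 years → 26 July 2004.
(b) filing + 19 years → 12 January 2007.
Later of the two: 12 January 2007.
Appellate Stay Credit: +75 days → 28 March 2007.
Applicant Delay Offset: −90 days → 28 December 2006.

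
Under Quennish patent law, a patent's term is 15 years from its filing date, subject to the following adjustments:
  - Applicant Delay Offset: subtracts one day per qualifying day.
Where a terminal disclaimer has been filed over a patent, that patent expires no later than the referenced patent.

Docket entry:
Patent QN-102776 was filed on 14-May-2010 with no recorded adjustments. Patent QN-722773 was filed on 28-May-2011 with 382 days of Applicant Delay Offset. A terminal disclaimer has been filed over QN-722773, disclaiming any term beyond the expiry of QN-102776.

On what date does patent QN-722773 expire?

2025-05-11

Natural term of QN-722773:
  Base: filing + 15 years → 28 May 2026.
  Applicant Delay Offset: −382 days → 11 May 2025.
Expiry of referenced patent QN-102776:
  Base: filing + 15 years → 14 May 2025.
Terminal disclaimer: QN-722773 expires on the earlier of 11 May 2025 and 14 May 2025.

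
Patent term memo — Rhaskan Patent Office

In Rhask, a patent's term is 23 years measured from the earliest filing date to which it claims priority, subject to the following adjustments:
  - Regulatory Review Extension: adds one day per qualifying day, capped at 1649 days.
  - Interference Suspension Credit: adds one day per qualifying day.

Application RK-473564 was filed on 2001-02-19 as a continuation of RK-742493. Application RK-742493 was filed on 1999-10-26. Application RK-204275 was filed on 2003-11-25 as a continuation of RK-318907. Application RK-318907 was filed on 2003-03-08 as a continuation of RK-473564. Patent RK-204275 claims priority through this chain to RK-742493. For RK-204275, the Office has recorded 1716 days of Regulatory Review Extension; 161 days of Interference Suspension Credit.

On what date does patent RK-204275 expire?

October 10, 2027

Earliest priority filing: 26 October 1999.
Base term: 26 October 1999 + 23 years → 26 October 2022.
Regulatory Review Extension: 1716 days claimed exceeds the 1649-day cap, so +1649 days → 2 May 2027.
Interference Suspension Credit: +161 days → 10 October 2027.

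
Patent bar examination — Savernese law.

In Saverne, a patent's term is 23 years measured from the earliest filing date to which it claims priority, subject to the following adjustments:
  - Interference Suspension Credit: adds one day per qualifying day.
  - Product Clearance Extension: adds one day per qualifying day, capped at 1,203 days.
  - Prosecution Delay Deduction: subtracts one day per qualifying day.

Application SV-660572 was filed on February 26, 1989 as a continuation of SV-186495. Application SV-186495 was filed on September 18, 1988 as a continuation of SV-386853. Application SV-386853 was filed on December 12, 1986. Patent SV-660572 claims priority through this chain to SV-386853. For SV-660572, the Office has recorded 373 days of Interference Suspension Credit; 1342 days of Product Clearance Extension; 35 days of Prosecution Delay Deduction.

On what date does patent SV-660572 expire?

March 2, 2014

Earliest priority filing: 12 December 1986.
Base term: 12 December 1986 + 23 years → 12 December 2009.
Interference Suspension Credit: +373 days → 20 December 2010.
Product Clearance Extension: 1342 days claimed exceeds the 1203-day cap, so +1203 days → 6 April 2014.
Prosecution Delay Deduction: −35 days → 2 March 2014.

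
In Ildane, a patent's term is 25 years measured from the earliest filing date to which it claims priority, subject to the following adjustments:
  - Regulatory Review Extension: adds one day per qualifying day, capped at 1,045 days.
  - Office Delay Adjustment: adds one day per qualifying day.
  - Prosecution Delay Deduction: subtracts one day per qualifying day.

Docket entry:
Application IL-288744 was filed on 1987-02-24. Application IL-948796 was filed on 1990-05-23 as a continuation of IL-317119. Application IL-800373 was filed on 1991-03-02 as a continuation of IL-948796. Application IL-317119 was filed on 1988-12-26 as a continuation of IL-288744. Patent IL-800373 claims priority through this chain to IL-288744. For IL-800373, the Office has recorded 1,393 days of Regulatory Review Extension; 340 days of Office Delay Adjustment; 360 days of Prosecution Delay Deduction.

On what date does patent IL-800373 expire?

Earliest priority filing: 24 February 1987.
Base term: 24 February 1987 + 25 years → 24 February 2012.
Regulatory Review Extension: 1393 days claimed exceeds the 1045-day cap, so +1045 days → 4 January 2015.
Office Delay Adjustment: +340 days → 10 December 2015.
Prosecution Delay Deduction: −360 days → 15 December 2014.

2014-12-15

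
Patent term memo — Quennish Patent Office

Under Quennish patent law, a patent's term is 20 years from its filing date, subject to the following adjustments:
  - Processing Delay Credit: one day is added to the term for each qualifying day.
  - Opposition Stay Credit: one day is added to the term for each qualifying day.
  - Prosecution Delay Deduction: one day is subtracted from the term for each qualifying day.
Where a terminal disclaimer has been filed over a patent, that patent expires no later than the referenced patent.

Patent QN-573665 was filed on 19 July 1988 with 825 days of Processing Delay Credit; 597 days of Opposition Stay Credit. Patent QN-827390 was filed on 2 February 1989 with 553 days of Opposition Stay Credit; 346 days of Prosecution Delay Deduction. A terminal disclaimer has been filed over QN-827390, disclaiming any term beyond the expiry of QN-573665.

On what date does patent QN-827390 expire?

Natural term of QN-827390:
  Base: filing + 20 years → 2 February 2009.
  Opposition Stay Credit: +553 days → 9 August 2010.
  Prosecution Delay Deduction: −346 days → 28 August 2009.
Expiry of referenced patent QN-573665:
  Base: filing + 20 years → 19 July 2008.
  Processing Delay Credit: +825 days → 22 October 2010.
  Opposition Stay Credit: +597 days → 10 June 2012.
Terminal disclaimer: QN-827390 expires on the earlier of 28 August 2009 and 10 June 2012.

August 28, 2009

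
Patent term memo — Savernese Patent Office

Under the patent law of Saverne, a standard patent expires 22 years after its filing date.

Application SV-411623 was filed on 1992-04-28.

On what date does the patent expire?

April 28, 2014

Filing date + 22 years → 28 April 2014.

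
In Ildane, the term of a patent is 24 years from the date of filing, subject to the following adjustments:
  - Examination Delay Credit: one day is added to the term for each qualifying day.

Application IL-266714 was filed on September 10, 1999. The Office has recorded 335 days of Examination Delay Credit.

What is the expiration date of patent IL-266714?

2024-08-10

Base term: filing date + 24 years → 10 September 2023.
Examination Delay Credit: +335 days → 10 August 2024.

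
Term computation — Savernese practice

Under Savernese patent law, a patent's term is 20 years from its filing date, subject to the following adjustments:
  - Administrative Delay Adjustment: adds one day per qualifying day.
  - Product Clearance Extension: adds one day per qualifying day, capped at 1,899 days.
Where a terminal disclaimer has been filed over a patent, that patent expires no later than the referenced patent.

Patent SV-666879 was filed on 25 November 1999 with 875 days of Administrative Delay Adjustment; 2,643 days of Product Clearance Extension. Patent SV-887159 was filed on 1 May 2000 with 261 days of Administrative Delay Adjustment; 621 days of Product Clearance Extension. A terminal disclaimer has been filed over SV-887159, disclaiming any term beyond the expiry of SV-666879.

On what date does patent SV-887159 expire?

2022-09-30

Natural term of SV-887159:
  Base: filing + 20 years → 1 May 2020.
  Administrative Delay Adjustment: +261 days → 17 January 2021.
  Product Clearance Extension: 621 days (within the 1899-day cap) → +621 days → 30 September 2022.
Expiry of referenced patent SV-666879:
  Base: filing + 20 years → 25 November 2019.
  Administrative Delay Adjustment: +875 days → 18 April 2022.
  Product Clearance Extension: 2643 days claimed exceeds the 1899-day cap, so +1899 days → 30 June 2027.
Terminal disclaimer: SV-887159 expires on the earlier of 30 September 2022 and 30 June 2027.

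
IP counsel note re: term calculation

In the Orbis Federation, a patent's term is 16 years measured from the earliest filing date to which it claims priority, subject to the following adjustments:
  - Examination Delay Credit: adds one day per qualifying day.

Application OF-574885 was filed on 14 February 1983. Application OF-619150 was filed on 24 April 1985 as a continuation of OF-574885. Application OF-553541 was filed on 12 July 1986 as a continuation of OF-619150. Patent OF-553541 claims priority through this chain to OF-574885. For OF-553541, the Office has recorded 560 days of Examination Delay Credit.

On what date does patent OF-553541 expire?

2000-08-27

Earliest priority filing: 14 February 1983.
Base term: 14 February 1983 + 16 years → 14 February 1999.
Examination Delay Credit: +560 days → 27 August 2000.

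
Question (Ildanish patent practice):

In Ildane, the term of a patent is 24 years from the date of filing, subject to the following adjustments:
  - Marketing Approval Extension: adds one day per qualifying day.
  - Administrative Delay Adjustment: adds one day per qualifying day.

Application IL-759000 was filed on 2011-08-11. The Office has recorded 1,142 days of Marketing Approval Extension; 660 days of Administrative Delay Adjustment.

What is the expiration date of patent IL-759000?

Base term: filing date + 24 years → 11 August 2035.
Marketing Approval Extension: +1142 days → 26 September 2038.
Administrative Delay Adjustment: +660 days → 17 July 2040.

2040-07-17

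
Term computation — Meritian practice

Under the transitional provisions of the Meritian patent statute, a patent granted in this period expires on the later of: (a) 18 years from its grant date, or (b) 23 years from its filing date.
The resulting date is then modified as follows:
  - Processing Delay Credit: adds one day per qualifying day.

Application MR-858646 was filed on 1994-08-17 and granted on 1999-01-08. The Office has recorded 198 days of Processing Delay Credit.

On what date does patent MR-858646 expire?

2018-03-03

(a) grant + 18 years → 8 January 2017.
(b) filing + 23 years → 17 August 2017.
Later of the two: 17 August 2017.
Processing Delay Credit: +198 days → 3 March 2018.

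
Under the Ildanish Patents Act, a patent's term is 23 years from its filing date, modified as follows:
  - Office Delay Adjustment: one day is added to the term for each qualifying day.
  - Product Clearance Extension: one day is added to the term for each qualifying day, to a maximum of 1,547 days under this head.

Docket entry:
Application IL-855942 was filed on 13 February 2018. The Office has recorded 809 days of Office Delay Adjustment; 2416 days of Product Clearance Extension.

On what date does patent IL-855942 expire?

2047-07-28

Base term: filing date + 23 years → 13 February 2041.
Office Delay Adjustment: +809 days → 3 May 2043.
Product Clearance Extension: 2416 days claimed exceeds the 1547-day cap, so +1547 days → 28 July 2047.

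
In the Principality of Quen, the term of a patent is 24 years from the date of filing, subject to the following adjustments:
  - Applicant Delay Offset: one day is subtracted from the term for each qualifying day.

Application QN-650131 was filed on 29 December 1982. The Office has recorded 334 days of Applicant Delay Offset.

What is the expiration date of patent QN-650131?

January 29, 2006

Base term: filing date + 24 years → 29 December 2006.
Applicant Delay Offset: −334 days → 29 January 2006.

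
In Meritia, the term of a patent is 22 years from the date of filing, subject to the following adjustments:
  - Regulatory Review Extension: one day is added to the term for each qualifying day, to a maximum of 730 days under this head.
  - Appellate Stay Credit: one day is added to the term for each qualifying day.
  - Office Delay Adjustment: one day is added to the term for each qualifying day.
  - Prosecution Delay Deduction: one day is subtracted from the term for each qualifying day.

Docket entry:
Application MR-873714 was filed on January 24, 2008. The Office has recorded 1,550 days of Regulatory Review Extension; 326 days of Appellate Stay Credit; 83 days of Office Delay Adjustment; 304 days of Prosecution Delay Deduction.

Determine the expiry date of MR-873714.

May 8, 2032

Base term: filing date + 22 years → 24 January 2030.
Regulatory Review Extension: 1550 days claimed exceeds the 730-day cap, so +730 days → 24 January 2032.
Appellate Stay Credit: +326 days → 15 December 2032.
Office Delay Adjustment: +83 days → 8 March 2033.
Prosecution Delay Deduction: −304 days → 8 May 2032.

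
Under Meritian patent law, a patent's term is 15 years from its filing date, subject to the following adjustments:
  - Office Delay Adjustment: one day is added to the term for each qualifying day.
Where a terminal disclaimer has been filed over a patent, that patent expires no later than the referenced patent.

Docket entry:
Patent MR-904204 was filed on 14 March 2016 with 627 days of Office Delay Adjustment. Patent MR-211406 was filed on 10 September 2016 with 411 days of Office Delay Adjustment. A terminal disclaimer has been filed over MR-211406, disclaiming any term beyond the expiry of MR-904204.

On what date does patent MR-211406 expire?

October 25, 2032

Natural term of MR-211406:
  Base: filing + 15 years → 10 September 2031.
  Office Delay Adjustment: +411 days → 25 October 2032.
Expiry of referenced patent MR-904204:
  Base: filing + 15 years → 14 March 2031.
  Office Delay Adjustment: +627 days → 30 November 2032.
Terminal disclaimer: MR-211406 expires on the earlier of 25 October 2032 and 30 November 2032.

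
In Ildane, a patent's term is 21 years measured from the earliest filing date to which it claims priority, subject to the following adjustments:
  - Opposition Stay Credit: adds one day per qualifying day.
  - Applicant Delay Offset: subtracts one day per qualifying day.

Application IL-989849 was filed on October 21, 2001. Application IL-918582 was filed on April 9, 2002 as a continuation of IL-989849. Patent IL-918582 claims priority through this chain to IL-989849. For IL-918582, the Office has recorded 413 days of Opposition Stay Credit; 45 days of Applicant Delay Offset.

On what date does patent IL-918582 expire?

Earliest priority filing: 21 October 2001.
Base term: 21 October 2001 + 21 years → 21 October 2022.
Opposition Stay Credit: +413 days → 8 December 2023.
Applicant Delay Offset: −45 days → 24 October 2023.

2023-10-24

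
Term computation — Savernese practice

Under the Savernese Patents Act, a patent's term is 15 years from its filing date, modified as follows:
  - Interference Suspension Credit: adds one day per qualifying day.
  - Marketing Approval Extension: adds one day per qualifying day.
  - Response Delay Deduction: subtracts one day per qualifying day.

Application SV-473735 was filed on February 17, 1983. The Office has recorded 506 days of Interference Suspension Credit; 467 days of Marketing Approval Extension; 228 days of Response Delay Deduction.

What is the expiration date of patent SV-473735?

Base term: filing date + 15 years → 17 February 1998.
Interference Suspension Credit: +506 days → 8 July 1999.
Marketing Approval Extension: +467 days → 17 October 2000.
Response Delay Deduction: −228 days → 3 March 2000.

March 3, 2000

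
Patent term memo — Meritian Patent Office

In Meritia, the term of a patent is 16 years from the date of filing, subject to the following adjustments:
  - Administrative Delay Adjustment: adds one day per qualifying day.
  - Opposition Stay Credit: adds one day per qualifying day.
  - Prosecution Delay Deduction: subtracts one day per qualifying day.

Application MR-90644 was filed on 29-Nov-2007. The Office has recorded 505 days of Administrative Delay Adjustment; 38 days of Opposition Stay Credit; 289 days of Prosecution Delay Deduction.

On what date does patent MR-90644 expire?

August 9, 2024

Base term: filing date + 16 years → 29 November 2023.
Administrative Delay Adjustment: +505 days → 17 April 2025.
Opposition Stay Credit: +38 days → 25 May 2025.
Prosecution Delay Deduction: −289 days → 9 August 2024.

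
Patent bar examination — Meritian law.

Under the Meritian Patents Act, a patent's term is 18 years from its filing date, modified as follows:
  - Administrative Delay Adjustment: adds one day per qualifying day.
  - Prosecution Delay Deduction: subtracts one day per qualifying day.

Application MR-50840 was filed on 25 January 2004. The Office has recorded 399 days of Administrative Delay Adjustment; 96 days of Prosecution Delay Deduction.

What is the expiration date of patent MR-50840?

November 24, 2022

Base term: filing date + 18 years → 25 January 2022.
Administrative Delay Adjustment: +399 days → 28 February 2023.
Prosecution Delay Deduction: −96 days → 24 November 2022.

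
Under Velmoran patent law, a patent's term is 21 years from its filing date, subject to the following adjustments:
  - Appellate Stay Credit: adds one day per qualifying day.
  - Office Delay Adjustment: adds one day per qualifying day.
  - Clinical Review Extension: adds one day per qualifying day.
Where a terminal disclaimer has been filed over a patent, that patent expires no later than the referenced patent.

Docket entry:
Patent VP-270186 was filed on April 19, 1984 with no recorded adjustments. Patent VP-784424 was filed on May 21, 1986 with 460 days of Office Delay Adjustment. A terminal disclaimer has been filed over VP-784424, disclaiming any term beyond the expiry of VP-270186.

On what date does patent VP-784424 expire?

2005-04-19

Natural term of VP-784424:
  Base: filing + 21 years → 21 May 2007.
  Office Delay Adjustment: +460 days → 23 August 2008.
Expiry of referenced patent VP-270186:
  Base: filing + 21 years → 19 April 2005.
Terminal disclaimer: VP-784424 expires on the earlier of 23 August 2008 and 19 April 2005.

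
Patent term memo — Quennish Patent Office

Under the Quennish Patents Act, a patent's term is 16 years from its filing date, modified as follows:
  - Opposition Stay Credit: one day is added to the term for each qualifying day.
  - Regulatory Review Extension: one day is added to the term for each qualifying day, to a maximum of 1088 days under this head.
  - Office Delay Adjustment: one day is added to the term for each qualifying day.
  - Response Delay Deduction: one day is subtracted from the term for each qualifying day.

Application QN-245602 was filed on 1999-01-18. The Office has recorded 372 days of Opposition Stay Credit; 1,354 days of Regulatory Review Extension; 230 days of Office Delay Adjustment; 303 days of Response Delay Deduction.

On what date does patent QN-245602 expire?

2018-11-05

Base term: filing date + 16 years → 18 January 2015.
Opposition Stay Credit: +372 days → 25 January 2016.
Regulatory Review Extension: 1354 days claimed exceeds the 1088-day cap, so +1088 days → 17 January 2019.
Office Delay Adjustment: +230 days → 4 September 2019.
Response Delay Deduction: −303 days → 5 November 2018.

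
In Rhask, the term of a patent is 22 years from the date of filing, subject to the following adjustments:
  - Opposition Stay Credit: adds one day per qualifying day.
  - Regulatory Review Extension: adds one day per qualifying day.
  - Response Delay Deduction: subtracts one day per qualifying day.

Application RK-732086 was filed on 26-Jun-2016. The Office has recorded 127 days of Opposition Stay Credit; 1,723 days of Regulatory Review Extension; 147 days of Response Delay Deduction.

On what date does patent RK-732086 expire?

2043-02-23

Base term: filing date + 22 years → 26 June 2038.
Opposition Stay Credit: +127 days → 31 October 2038.
Regulatory Review Extension: +1723 days → 20 July 2043.
Response Delay Deduction: −147 days → 23 February 2043.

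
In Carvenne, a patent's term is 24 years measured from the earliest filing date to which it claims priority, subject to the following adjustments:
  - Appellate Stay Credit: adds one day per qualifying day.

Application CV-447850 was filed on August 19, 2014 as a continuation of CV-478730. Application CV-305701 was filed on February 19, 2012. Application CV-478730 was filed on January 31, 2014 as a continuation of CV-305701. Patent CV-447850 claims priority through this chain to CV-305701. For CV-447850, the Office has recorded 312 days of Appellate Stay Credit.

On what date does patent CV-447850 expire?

2036-12-27

Earliest priority filing: 19 February 2012.
Base term: 19 February 2012 + 24 years → 19 February 2036.
Appellate Stay Credit: +312 days → 27 December 2036.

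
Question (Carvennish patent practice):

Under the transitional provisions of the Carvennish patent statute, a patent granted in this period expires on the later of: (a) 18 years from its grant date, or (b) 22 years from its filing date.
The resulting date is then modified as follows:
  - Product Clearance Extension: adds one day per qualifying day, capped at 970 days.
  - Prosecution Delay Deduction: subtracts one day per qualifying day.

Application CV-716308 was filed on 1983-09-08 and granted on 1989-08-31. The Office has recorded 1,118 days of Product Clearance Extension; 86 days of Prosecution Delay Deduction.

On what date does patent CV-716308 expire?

(a) grant + 18 years → 31 August 2007.
(b) filing + 22 years → 8 September 2005.
Later of the two: 31 August 2007.
Product Clearance Extension: 1118 days claimed exceeds the 970-day cap, so +970 days → 27 April 2010.
Prosecution Delay Deduction: −86 days → 31 January 2010.

2010-01-31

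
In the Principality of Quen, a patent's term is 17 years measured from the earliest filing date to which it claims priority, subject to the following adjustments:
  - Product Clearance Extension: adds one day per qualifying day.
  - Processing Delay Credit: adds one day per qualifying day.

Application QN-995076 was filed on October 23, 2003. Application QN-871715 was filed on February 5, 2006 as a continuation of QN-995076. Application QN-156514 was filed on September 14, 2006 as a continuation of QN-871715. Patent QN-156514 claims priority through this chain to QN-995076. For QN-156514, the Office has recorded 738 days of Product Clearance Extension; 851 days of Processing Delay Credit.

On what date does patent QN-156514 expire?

February 28, 2025

Earliest priority filing: 23 October 2003.
Base term: 23 October 2003 + 17 years → 23 October 2020.
Product Clearance Extension: +738 days → 31 October 2022.
Processing Delay Credit: +851 days → 28 February 2025.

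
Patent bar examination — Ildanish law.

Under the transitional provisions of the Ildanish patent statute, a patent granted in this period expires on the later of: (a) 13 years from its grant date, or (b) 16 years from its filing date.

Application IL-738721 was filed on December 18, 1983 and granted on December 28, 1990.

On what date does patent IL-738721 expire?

December 28, 2003

(a) grant + 13 years → 28 December 2003.
(b) filing + 16 years → 18 December 1999.
Later of the two: 28 December 2003.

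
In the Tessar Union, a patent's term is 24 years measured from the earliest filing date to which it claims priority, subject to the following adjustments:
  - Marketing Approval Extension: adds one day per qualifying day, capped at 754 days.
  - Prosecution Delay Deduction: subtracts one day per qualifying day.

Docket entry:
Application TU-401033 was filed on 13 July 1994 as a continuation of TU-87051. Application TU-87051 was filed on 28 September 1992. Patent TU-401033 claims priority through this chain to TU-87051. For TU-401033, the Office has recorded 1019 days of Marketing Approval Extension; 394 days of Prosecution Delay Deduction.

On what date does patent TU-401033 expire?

September 23, 2017

Earliest priority filing: 28 September 1992.
Base term: 28 September 1992 + 24 years → 28 September 2016.
Marketing Approval Extension: 1019 days claimed exceeds the 754-day cap, so +754 days → 22 October 2018.
Prosecution Delay Deduction: −394 days → 23 September 2017.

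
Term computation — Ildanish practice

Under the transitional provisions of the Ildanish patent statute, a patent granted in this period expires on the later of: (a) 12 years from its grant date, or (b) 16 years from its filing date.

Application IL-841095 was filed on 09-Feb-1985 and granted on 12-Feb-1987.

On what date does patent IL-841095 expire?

(a) grant + 12 years → 12 February 1999.
(b) filing + 16 years → 9 February 2001.
Later of the two: 9 February 2001.

February 9, 2001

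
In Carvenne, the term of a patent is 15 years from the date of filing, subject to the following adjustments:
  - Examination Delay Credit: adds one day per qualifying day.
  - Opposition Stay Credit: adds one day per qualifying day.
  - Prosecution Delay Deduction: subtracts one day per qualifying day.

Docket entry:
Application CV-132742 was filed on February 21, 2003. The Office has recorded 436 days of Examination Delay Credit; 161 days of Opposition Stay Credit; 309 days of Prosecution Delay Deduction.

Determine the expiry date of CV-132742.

Base term: filing date + 15 years → 21 February 2018.
Examination Delay Credit: +436 days → 3 May 2019.
Opposition Stay Credit: +161 days → 11 October 2019.
Prosecution Delay Deduction: −309 days → 6 December 2018.

2018-12-06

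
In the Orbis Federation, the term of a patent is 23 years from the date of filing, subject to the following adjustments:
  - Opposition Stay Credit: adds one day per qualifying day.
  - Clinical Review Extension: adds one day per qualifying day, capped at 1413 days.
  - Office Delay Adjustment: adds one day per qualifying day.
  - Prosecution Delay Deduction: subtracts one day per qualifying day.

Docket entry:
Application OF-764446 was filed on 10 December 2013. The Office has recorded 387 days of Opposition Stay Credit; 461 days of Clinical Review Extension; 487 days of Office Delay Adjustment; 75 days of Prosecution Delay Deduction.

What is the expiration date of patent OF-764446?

2040-05-23

Base term: filing date + 23 years → 10 December 2036.
Opposition Stay Credit: +387 days → 1 January 2038.
Clinical Review Extension: 461 days (within the 1413-day cap) → +461 days → 7 April 2039.
Office Delay Adjustment: +487 days → 6 August 2040.
Prosecution Delay Deduction: −75 days → 23 May 2040.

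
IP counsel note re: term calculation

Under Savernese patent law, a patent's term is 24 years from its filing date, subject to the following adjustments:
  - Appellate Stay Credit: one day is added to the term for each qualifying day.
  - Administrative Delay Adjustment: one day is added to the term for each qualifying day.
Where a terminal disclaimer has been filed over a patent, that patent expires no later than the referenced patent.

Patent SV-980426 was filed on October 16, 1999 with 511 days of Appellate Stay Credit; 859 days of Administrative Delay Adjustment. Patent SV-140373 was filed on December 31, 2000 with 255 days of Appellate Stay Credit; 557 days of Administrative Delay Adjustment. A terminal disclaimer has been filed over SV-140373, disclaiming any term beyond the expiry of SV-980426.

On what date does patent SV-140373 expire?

March 23, 2027

Natural term of SV-140373:
  Base: filing + 24 years → 31 December 2024.
  Appellate Stay Credit: +255 days → 12 September 2025.
  Administrative Delay Adjustment: +557 days → 23 March 2027.
Expiry of referenced patent SV-980426:
  Base: filing + 24 years → 16 October 2023.
  Appellate Stay Credit: +511 days → 10 March 2025.
  Administrative Delay Adjustment: +859 days → 17 July 2027.
Terminal disclaimer: SV-140373 expires on the earlier of 23 March 2027 and 17 July 2027.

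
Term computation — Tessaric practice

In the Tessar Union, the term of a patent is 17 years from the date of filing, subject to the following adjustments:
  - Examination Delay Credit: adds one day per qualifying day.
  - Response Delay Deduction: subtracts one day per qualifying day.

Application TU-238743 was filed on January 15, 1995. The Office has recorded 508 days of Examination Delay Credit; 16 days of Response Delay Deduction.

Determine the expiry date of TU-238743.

Base term: filing date + 17 years → 15 January 2012.
Examination Delay Credit: +508 days → 6 June 2013.
Response Delay Deduction: −16 days → 21 May 2013.

2013-05-21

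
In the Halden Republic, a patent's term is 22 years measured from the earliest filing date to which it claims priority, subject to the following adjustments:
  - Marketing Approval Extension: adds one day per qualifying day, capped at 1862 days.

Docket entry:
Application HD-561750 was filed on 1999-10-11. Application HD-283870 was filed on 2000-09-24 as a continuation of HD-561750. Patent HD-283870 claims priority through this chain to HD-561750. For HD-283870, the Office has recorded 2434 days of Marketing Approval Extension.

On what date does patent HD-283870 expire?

Earliest priority filing: 11 October 1999.
Base term: 11 October 1999 + 22 years → 11 October 2021.
Marketing Approval Extension: 2434 days claimed exceeds the 1862-day cap, so +1862 days → 16 November 2026.

2026-11-16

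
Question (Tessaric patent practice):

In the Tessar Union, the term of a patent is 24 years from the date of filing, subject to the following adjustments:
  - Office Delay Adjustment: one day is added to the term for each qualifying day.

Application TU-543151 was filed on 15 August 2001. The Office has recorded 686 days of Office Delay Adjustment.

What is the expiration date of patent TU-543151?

Base term: filing date + 24 years → 15 August 2025.
Office Delay Adjustment: +686 days → 2 July 2027.

2027-07-02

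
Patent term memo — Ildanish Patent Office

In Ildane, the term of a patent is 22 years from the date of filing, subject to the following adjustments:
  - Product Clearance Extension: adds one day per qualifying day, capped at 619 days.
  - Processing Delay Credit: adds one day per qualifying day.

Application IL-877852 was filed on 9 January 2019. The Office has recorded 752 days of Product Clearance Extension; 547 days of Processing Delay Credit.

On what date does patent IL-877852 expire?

2044-03-20

Base term: filing date + 22 years → 9 January 2041.
Product Clearance Extension: 752 days claimed exceeds the 619-day cap, so +619 days → 20 September 2042.
Processing Delay Credit: +547 days → 20 March 2044.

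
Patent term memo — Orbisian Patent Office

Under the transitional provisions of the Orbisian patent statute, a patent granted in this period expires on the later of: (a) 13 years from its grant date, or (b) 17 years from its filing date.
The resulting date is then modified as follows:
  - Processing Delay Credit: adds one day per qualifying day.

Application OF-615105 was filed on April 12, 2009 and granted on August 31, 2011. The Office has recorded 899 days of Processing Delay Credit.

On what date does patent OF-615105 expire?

2028-09-27

(a) grant + 13 years → 31 August 2024.
(b) filing + 17 years → 12 April 2026.
Later of the two: 12 April 2026.
Processing Delay Credit: +899 days → 27 September 2028.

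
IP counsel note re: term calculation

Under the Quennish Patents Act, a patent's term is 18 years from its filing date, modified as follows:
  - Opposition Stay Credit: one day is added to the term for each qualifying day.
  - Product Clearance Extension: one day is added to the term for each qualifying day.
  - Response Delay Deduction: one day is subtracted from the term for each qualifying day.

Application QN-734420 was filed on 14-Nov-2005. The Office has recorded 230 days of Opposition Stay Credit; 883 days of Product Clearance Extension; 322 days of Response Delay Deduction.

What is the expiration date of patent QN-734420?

Base term: filing date + 18 years → 14 November 2023.
Opposition Stay Credit: +230 days → 1 July 2024.
Product Clearance Extension: +883 days → 1 December 2026.
Response Delay Deduction: −322 days → 13 January 2026.

2026-01-13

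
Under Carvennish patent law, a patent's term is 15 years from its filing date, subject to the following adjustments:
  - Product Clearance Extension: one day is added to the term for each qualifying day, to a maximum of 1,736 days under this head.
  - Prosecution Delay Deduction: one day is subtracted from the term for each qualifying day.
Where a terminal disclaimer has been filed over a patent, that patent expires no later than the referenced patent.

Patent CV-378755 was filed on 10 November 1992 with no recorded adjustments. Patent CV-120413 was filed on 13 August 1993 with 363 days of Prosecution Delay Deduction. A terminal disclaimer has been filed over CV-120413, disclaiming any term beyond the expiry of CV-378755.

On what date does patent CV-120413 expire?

2007-08-16

Natural term of CV-120413:
  Base: filing + 15 years → 13 August 2008.
  Prosecution Delay Deduction: −363 days → 16 August 2007.
Expiry of referenced patent CV-378755:
  Base: filing + 15 years → 10 November 2007.
Terminal disclaimer: CV-120413 expires on the earlier of 16 August 2007 and 10 November 2007.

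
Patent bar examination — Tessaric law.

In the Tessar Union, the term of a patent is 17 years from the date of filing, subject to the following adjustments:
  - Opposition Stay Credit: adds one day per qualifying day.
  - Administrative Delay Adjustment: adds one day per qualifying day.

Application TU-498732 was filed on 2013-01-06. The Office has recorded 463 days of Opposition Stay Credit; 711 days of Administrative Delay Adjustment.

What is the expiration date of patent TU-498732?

Base term: filing date + 17 years → 6 January 2030.
Opposition Stay Credit: +463 days → 14 April 2031.
Administrative Delay Adjustment: +711 days → 25 March 2033.

March 25, 2033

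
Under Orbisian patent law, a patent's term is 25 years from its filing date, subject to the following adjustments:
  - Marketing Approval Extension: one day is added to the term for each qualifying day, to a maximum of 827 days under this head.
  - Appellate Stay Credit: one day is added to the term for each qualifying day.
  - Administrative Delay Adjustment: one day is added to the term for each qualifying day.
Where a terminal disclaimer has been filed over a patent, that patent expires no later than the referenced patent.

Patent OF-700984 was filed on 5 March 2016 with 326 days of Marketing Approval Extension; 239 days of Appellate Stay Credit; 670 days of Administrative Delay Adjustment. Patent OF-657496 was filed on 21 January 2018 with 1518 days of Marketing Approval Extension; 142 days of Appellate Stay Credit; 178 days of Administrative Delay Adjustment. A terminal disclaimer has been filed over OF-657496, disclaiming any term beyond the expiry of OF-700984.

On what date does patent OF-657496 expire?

Natural term of OF-657496:
  Base: filing + 25 years → 21 January 2043.
  Marketing Approval Extension: 1518 days claimed exceeds the 827-day cap, so +827 days → 27 April 2045.
  Appellate Stay Credit: +142 days → 16 September 2045.
  Administrative Delay Adjustment: +178 days → 13 March 2046.
Expiry of referenced patent OF-700984:
  Base: filing + 25 years → 5 March 2041.
  Marketing Approval Extension: 326 days (within the 827-day cap) → +326 days → 25 January 2042.
  Appellate Stay Credit: +239 days → 21 September 2042.
  Administrative Delay Adjustment: +670 days → 22 July 2044.
Terminal disclaimer: OF-657496 expires on the earlier of 13 March 2046 and 22 July 2044.

2044-07-22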